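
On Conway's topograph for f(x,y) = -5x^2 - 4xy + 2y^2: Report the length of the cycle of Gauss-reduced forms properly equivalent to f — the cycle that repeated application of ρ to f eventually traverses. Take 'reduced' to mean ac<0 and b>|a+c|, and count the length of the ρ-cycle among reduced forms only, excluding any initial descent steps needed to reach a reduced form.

D = 56, ⌊√D⌋ = 7
descent: ρ → (2,4,-5)  [lands on river]
river: ρ → (-5,6,1)
river: ρ → (1,6,-5)
river: ρ → (-5,4,2)
ρ-cycle length = 4 (tail of 1 descent step not counted)

4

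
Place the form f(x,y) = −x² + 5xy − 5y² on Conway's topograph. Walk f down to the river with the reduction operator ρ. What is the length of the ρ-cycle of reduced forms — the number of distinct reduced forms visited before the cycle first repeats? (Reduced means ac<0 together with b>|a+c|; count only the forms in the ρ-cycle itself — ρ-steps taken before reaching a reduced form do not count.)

D = 5, ⌊√D⌋ = 2
descent: ρ → (-5,5,-1)
descent: ρ → (-1,1,1)  [lands on river]
river: ρ → (1,1,-1)
ρ-cycle length = 2 (tail of 2 descent steps not counted)

2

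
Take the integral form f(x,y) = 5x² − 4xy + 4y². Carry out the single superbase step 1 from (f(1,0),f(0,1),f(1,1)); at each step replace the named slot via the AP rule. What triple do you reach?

start (5,4,5) = (f(1,0),f(0,1),f(1,1))
replace slot 1: 2·(4+5) − 5 = 13 → (13,4,5)

13,4,5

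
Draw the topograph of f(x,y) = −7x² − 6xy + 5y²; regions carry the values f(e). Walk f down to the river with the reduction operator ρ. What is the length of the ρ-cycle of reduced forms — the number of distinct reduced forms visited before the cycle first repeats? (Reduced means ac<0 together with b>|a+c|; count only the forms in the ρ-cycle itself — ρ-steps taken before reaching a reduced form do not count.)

D = 176, ⌊√D⌋ = 13
descent: ρ → (5,6,-7)  [lands on river]
river: ρ → (-7,8,4)
river: ρ → (4,8,-7)
river: ρ → (-7,6,5)
river: ρ → (5,4,-8)
river: ρ → (-8,12,1)
river: ρ → (1,12,-8)
river: ρ → (-8,4,5)
ρ-cycle length = 8 (tail of 1 descent step not counted)

8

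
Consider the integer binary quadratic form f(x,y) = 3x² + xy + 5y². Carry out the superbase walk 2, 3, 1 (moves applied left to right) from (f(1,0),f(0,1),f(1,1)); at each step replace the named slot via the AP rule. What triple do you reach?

start (3,5,9) = (f(1,0),f(0,1),f(1,1))
replace slot 2: 2·(3+9) − 5 = 19 → (3,19,9)
replace slot 3: 2·(3+19) − 9 = 35 → (3,19,35)
replace slot 1: 2·(19+35) − 3 = 105 → (105,19,35)

105,19,35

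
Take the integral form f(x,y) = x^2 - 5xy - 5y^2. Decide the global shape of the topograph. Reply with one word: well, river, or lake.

D = b²−4ac = (-5)² − 4·1·(-5) = 45
D > 0 non-square ⇒ indefinite ⇒ periodic river

river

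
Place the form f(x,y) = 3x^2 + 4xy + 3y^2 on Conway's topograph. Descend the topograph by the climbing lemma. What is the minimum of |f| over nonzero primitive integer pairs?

translate: b→-2 (≡4 mod 6), so (3,4,3)→(3,-2,2)
flip: (3,-2,2)→(2,2,3)
reduced (well bottom): (2,2,3) with a≤c, −a<b≤a
well minimum = a = 2

2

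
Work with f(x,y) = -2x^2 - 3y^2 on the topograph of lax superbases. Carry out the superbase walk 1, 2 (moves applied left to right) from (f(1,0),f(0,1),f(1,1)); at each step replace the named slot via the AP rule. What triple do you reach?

start (-2,-3,-5) = (f(1,0),f(0,1),f(1,1))
replace slot 1: 2·((-3)+(-5)) − (-2) = -14 → (-14,-3,-5)
replace slot 2: 2·((-14)+(-5)) − (-3) = -35 → (-14,-35,-5)

-14,-35,-5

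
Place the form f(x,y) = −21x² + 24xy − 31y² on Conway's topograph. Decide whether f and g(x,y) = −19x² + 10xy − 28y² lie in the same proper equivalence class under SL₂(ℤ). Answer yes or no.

D₁ = -2028, D₂ = -2028
f is negative-definite; reduce −f:
−f: translate: b→18 (≡-24 mod 42), so (21,-24,31)→(21,18,28)
−f: reduced (well bottom): (21,18,28) with a≤c, −a<b≤a
flip sign back: reduced form of f is (-21,-18,-28)
g is negative-definite; reduce −g:
−g: reduced (well bottom): (19,-10,28) with a≤c, −a<b≤a
flip sign back: reduced form of g is (-19,10,-28)
reduced forms (-21, -18, -28) vs (-19, 10, -28) ⇒ inequivalent

no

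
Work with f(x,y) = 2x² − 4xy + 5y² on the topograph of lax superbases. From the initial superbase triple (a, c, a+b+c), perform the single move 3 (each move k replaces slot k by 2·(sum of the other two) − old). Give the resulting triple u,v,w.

start (2,5,3) = (f(1,0),f(0,1),f(1,1))
replace slot 3: 2·(2+5) − 3 = 11 → (2,5,11)

2,5,11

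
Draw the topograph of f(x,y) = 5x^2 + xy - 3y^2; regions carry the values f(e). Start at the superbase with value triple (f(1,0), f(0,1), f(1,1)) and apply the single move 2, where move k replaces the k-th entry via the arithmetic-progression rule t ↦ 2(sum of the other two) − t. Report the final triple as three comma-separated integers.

start (5,-3,3) = (f(1,0),f(0,1),f(1,1))
replace slot 2: 2·(5+3) − (-3) = 19 → (5,19,3)

5,19,3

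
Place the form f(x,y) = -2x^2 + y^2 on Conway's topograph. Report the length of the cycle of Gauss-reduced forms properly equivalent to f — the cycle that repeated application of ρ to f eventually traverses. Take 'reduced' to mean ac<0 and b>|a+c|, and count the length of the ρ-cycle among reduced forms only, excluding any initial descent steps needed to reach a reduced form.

D = 8, ⌊√D⌋ = 2
descent: ρ → (1,2,-1)  [lands on river]
river: ρ → (-1,2,1)
ρ-cycle length = 2 (tail of 1 descent step not counted)

2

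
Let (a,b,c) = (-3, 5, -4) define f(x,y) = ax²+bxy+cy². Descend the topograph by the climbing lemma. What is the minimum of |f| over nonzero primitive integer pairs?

translate: b→1 (≡-5 mod 6), so (3,-5,4)→(3,1,2)
flip: (3,1,2)→(2,-1,3)
reduced (well bottom): (2,-1,3) with a≤c, −a<b≤a
well minimum |f| = |-2| = 2 (negative-definite)

2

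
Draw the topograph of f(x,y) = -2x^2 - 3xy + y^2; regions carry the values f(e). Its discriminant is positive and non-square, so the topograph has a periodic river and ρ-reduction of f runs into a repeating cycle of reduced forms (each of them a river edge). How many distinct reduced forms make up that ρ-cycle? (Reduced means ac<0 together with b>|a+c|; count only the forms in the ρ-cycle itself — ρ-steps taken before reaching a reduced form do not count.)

D = 17, ⌊√D⌋ = 4
descent: ρ → (1,3,-2)  [lands on river]
river: ρ → (-2,1,2)
river: ρ → (2,3,-1)
river: ρ → (-1,3,2)
river: ρ → (2,1,-2)
river: ρ → (-2,3,1)
ρ-cycle length = 6 (tail of 1 descent step not counted)

6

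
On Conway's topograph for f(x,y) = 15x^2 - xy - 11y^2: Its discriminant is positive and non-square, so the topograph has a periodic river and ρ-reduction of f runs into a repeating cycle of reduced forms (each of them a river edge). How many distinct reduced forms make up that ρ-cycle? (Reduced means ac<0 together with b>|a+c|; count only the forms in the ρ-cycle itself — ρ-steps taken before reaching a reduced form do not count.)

D = 661, ⌊√D⌋ = 25
descent: ρ → (-11,23,3)  [lands on river]
river: ρ → (3,25,-3)
river: ρ → (-3,23,11)
river: ρ → (11,21,-5)
river: ρ → (-5,19,15)
river: ρ → (15,11,-9)
river: ρ → (-9,25,1)
river: ρ → (1,25,-9)
river: ρ → (-9,11,15)
river: ρ → (15,19,-5)
river: ρ → (-5,21,11)
river: ρ → (11,23,-3)
river: ρ → (-3,25,3)
river: ρ → (3,23,-11)
river: ρ → (-11,21,5)
river: ρ → (5,19,-15)
river: ρ → (-15,11,9)
river: ρ → (9,25,-1)
river: ρ → (-1,25,9)
river: ρ → (9,11,-15)
river: ρ → (-15,19,5)
river: ρ → (5,21,-11)
ρ-cycle length = 22 (tail of 1 descent step not counted)

22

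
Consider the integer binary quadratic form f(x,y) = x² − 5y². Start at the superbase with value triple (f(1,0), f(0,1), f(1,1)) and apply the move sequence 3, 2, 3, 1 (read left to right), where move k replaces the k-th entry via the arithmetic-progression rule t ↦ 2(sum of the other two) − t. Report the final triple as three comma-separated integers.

start (1,-5,-4) = (f(1,0),f(0,1),f(1,1))
replace slot 3: 2·(1+(-5)) − (-4) = -4 → (1,-5,-4)
replace slot 2: 2·(1+(-4)) − (-5) = -1 → (1,-1,-4)
replace slot 3: 2·(1+(-1)) − (-4) = 4 → (1,-1,4)
replace slot 1: 2·((-1)+4) − 1 = 5 → (5,-1,4)

5,-1,4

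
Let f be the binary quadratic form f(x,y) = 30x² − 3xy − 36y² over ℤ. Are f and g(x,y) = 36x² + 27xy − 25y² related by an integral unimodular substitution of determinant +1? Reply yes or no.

D₁ = 4329, D₂ = 4329
river cycle of f (length 30): (30, 57, -9), (-9, 51, 48), (48, 45, -12), (-12, 51, 36), (36, 21, -27), (-27, 33, 30), (30, 27, -30), (-30, 33, 27), (27, 21, -36), (-36, 51, 12), … (20 more)
river cycle of g (length 26): (-25, 23, 38), (38, 53, -10), (-10, 47, 53), (53, 59, -4), (-4, 61, 38), (38, 15, -27), (-27, 39, 26), (26, 65, -1), (-1, 65, 26), (26, 39, -27), … (16 more)
cycles differ ⇒ inequivalent

no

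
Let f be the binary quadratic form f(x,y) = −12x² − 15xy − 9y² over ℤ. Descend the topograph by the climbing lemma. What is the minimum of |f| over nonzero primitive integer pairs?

translate: b→-9 (≡15 mod 24), so (12,15,9)→(12,-9,6)
flip: (12,-9,6)→(6,9,12)
translate: b→-3 (≡9 mod 12), so (6,9,12)→(6,-3,9)
reduced (well bottom): (6,-3,9) with a≤c, −a<b≤a
well minimum |f| = |-6| = 6 (negative-definite)

6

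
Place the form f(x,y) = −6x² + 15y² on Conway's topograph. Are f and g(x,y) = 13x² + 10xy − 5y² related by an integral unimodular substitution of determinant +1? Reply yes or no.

D₁ = 360, D₂ = 360
river cycle of f (length 6): (-6, 12, 9), (9, 6, -9), (-9, 12, 6), (6, 12, -9), (-9, 6, 9), (9, 12, -6)
river cycle of g (length 4): (-5, 10, 13), (13, 16, -2), (-2, 16, 13), (13, 10, -5)
cycles differ ⇒ inequivalent

no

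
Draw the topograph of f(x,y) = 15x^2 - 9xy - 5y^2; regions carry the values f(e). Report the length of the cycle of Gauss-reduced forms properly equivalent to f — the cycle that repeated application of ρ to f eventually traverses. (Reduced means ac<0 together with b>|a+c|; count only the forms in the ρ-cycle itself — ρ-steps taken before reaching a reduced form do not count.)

D = 381, ⌊√D⌋ = 19
descent: ρ → (-5,19,1)  [lands on river]
river: ρ → (1,19,-5)
river: ρ → (-5,11,13)
river: ρ → (13,15,-3)
river: ρ → (-3,15,13)
river: ρ → (13,11,-5)
ρ-cycle length = 6 (tail of 1 descent step not counted)

6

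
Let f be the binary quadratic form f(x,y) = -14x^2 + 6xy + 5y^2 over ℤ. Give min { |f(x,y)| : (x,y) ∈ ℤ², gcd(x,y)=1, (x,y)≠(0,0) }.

descent: ρ → (5,14,-6)  [lands on river]
river: ρ → (-6,10,9)
river: ρ → (9,8,-7)
river: ρ → (-7,6,10)
river: ρ → (10,14,-3)
river: ρ → (-3,16,5)
closes: descent 1, river 6
min |a| on river = 3

3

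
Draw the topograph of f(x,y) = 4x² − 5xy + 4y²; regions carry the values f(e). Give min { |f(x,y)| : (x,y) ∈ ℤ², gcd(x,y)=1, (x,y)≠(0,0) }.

translate: b→3 (≡-5 mod 8), so (4,-5,4)→(4,3,3)
flip: (4,3,3)→(3,-3,4)
translate: b→3 (≡-3 mod 6), so (3,-3,4)→(3,3,4)
reduced (well bottom): (3,3,4) with a≤c, −a<b≤a
well minimum = a = 3

3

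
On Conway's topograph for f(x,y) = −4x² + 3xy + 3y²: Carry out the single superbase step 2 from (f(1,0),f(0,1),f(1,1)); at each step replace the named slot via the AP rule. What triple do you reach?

start (-4,3,2) = (f(1,0),f(0,1),f(1,1))
replace slot 2: 2·((-4)+2) − 3 = -7 → (-4,-7,2)

-4,-7,2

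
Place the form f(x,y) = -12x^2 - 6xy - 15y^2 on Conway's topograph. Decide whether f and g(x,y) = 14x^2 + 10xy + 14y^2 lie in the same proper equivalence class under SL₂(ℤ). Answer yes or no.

D₁ = -684, D₂ = -684
f is negative-definite; reduce −f:
−f: reduced (well bottom): (12,6,15) with a≤c, −a<b≤a
flip sign back: reduced form of f is (-12,-6,-15)
g: reduced (well bottom): (14,10,14) with a≤c, −a<b≤a
reduced forms (-12, -6, -15) vs (14, 10, 14) ⇒ inequivalent

no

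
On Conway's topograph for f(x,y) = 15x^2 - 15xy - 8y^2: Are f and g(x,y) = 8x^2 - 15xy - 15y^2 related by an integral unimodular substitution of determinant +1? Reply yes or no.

D₁ = 705, D₂ = 705
river cycle of f (length 14): (-8, 15, 15), (15, 15, -8), (-8, 17, 13), (13, 9, -12), (-12, 15, 10), (10, 25, -2), (-2, 23, 22), (22, 21, -3), (-3, 21, 22), (22, 23, -2), … (4 more)
river cycle of g (length 14): (-15, 15, 8), (8, 17, -13), (-13, 9, 12), (12, 15, -10), (-10, 25, 2), (2, 23, -22), (-22, 21, 3), (3, 21, -22), (-22, 23, 2), (2, 25, -10), … (4 more)
cycles differ ⇒ inequivalent

no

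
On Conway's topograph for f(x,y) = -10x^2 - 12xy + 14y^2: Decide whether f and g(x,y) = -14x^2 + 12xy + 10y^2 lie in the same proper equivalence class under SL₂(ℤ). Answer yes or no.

D₁ = 704, D₂ = 704
river cycle of f (length 8): (14, 12, -10), (-10, 8, 16), (16, 24, -2), (-2, 24, 16), (16, 8, -10), (-10, 12, 14), (14, 16, -8), (-8, 16, 14)
river cycle of g (length 8): (10, 8, -16), (-16, 24, 2), (2, 24, -16), (-16, 8, 10), (10, 12, -14), (-14, 16, 8), (8, 16, -14), (-14, 12, 10)
cycles differ ⇒ inequivalent

no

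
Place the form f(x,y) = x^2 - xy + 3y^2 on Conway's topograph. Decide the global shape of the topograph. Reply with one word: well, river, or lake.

D = b²−4ac = (-1)² − 4·1·3 = -11
D < 0 ⇒ definite ⇒ every region one sign ⇒ single well

well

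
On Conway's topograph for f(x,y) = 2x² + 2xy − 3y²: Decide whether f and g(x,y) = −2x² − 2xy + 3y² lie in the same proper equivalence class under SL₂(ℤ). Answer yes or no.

D₁ = 28, D₂ = 28
river cycle of f (length 4): (-3, 4, 1), (1, 4, -3), (-3, 2, 2), (2, 2, -3)
river cycle of g (length 4): (3, 2, -2), (-2, 2, 3), (3, 4, -1), (-1, 4, 3)
cycles differ ⇒ inequivalent

no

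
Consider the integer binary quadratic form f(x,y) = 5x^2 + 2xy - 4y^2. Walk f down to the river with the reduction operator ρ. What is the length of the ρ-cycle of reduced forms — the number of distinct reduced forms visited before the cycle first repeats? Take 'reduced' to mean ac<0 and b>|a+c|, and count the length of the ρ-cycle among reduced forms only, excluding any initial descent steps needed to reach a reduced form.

D = 84, ⌊√D⌋ = 9
river: ρ → (-4,6,3)
river: ρ → (3,6,-4)
river: ρ → (-4,2,5)
river: ρ → (5,8,-1)
river: ρ → (-1,8,5)
river: ρ → (5,2,-4)
ρ-cycle length = 6 (tail of 0 descent steps not counted)

6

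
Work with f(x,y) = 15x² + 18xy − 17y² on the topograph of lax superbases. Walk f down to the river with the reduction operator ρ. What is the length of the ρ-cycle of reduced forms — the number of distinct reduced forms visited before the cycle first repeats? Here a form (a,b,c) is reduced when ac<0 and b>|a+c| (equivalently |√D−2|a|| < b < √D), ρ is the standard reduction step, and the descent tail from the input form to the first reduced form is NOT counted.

D = 1344, ⌊√D⌋ = 36
river: ρ → (-17,16,16)
river: ρ → (16,16,-17)
river: ρ → (-17,18,15)
river: ρ → (15,12,-20)
river: ρ → (-20,28,7)
river: ρ → (7,28,-20)
river: ρ → (-20,12,15)
river: ρ → (15,18,-17)
ρ-cycle length = 8 (tail of 0 descent steps not counted)

8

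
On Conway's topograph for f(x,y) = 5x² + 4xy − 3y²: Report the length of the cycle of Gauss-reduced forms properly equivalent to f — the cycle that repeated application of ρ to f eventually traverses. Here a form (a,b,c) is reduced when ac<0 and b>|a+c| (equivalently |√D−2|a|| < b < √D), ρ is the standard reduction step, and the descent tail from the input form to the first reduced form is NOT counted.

D = 76, ⌊√D⌋ = 8
river: ρ → (-3,8,1)
river: ρ → (1,8,-3)
river: ρ → (-3,4,5)
river: ρ → (5,6,-2)
river: ρ → (-2,6,5)
river: ρ → (5,4,-3)
ρ-cycle length = 6 (tail of 0 descent steps not counted)

6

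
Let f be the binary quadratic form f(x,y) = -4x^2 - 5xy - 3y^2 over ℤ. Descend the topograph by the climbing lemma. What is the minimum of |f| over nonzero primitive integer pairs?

translate: b→-3 (≡5 mod 8), so (4,5,3)→(4,-3,2)
flip: (4,-3,2)→(2,3,4)
translate: b→-1 (≡3 mod 4), so (2,3,4)→(2,-1,3)
reduced (well bottom): (2,-1,3) with a≤c, −a<b≤a
well minimum |f| = |-2| = 2 (negative-definite)

2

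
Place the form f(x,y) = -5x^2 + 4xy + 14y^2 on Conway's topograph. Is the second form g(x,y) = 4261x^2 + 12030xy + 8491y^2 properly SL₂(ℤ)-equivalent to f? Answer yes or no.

D₁ = 296, D₂ = 296
river cycle of f (length 6): (-5, 14, 5), (5, 16, -2), (-2, 16, 5), (5, 14, -5), (-5, 16, 2), (2, 16, -5)
river cycle of g (length 6): (-5, 14, 5), (5, 16, -2), (-2, 16, 5), (5, 14, -5), (-5, 16, 2), (2, 16, -5)
cycles coincide ⇒ equivalent

yes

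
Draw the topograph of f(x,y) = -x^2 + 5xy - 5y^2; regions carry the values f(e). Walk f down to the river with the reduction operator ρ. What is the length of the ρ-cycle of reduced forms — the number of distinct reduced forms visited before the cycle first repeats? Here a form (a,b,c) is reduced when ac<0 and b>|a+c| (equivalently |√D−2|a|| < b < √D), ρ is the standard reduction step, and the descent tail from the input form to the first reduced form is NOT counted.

D = 5, ⌊√D⌋ = 2
descent: ρ → (-5,5,-1)
descent: ρ → (-1,1,1)  [lands on river]
river: ρ → (1,1,-1)
ρ-cycle length = 2 (tail of 2 descent steps not counted)

2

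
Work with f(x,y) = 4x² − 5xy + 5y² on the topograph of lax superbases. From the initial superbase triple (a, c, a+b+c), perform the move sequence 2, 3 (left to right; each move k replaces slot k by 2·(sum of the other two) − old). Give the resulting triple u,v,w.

start (4,5,4) = (f(1,0),f(0,1),f(1,1))
replace slot 2: 2·(4+4) − 5 = 11 → (4,11,4)
replace slot 3: 2·(4+11) − 4 = 26 → (4,11,26)

4,11,26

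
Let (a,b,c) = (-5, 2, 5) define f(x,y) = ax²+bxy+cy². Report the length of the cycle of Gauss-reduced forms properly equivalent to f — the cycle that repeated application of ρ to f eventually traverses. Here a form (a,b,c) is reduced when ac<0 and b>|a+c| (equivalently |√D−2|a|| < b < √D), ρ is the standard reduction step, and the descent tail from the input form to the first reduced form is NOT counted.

D = 104, ⌊√D⌋ = 10
river: ρ → (5,8,-2)
river: ρ → (-2,8,5)
river: ρ → (5,2,-5)
river: ρ → (-5,8,2)
river: ρ → (2,8,-5)
river: ρ → (-5,2,5)
ρ-cycle length = 6 (tail of 0 descent steps not counted)

6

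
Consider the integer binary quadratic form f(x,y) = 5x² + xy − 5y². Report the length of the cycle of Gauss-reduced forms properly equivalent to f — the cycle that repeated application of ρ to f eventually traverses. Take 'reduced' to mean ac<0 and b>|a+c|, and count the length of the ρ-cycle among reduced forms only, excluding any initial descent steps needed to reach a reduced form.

D = 101, ⌊√D⌋ = 10
river: ρ → (-5,9,1)
river: ρ → (1,9,-5)
river: ρ → (-5,1,5)
river: ρ → (5,9,-1)
river: ρ → (-1,9,5)
river: ρ → (5,1,-5)
ρ-cycle length = 6 (tail of 0 descent steps not counted)

6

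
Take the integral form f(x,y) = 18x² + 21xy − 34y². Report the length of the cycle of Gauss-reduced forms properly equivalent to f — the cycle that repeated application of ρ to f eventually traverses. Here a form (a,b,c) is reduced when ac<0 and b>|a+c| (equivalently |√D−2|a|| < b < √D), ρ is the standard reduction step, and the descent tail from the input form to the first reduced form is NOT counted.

D = 2889, ⌊√D⌋ = 53
river: ρ → (-34,47,5)
river: ρ → (5,53,-4)
river: ρ → (-4,51,18)
river: ρ → (18,21,-34)
ρ-cycle length = 4 (tail of 0 descent steps not counted)

4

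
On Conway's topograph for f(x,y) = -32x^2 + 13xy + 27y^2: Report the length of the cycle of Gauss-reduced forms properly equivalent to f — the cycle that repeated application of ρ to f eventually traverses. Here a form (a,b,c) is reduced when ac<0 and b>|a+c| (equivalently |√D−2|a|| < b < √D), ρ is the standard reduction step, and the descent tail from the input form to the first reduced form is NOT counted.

D = 3625, ⌊√D⌋ = 60
river: ρ → (27,41,-18)
river: ρ → (-18,31,37)
river: ρ → (37,43,-12)
river: ρ → (-12,53,17)
river: ρ → (17,49,-18)
river: ρ → (-18,59,2)
river: ρ → (2,57,-47)
river: ρ → (-47,37,12)
river: ρ → (12,59,-3)
river: ρ → (-3,55,50)
river: ρ → (50,45,-8)
river: ρ → (-8,51,32)
river: ρ → (32,13,-27)
river: ρ → (-27,41,18)
river: ρ → (18,31,-37)
river: ρ → (-37,43,12)
river: ρ → (12,53,-17)
river: ρ → (-17,49,18)
river: ρ → (18,59,-2)
river: ρ → (-2,57,47)
river: ρ → (47,37,-12)
river: ρ → (-12,59,3)
river: ρ → (3,55,-50)
river: ρ → (-50,45,8)
river: ρ → (8,51,-32)
river: ρ → (-32,13,27)
ρ-cycle length = 26 (tail of 0 descent steps not counted)

26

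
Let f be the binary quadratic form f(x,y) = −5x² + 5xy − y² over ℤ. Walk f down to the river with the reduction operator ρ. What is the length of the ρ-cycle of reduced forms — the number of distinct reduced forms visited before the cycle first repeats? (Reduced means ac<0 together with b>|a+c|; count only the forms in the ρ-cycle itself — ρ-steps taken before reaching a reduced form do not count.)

D = 5, ⌊√D⌋ = 2
descent: ρ → (-1,1,1)  [lands on river]
river: ρ → (1,1,-1)
ρ-cycle length = 2 (tail of 1 descent step not counted)

2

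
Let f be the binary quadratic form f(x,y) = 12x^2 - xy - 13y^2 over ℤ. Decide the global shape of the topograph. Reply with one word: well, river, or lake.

D = b²−4ac = (-1)² − 4·12·(-13) = 625
D = 25² is a perfect square ⇒ form factors over ℤ ⇒ lakes

lake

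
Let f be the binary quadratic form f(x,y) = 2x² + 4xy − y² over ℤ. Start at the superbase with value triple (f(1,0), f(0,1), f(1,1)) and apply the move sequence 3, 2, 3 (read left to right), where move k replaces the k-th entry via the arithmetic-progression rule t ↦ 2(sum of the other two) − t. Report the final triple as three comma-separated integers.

start (2,-1,5) = (f(1,0),f(0,1),f(1,1))
replace slot 3: 2·(2+(-1)) − 5 = -3 → (2,-1,-3)
replace slot 2: 2·(2+(-3)) − (-1) = -1 → (2,-1,-3)
replace slot 3: 2·(2+(-1)) − (-3) = 5 → (2,-1,5)

2,-1,5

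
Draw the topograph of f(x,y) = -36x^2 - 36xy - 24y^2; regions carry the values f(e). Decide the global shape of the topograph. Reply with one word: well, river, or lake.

D = b²−4ac = (-36)² − 4·(-36)·(-24) = -2160
D < 0 ⇒ definite ⇒ every region one sign ⇒ single well

well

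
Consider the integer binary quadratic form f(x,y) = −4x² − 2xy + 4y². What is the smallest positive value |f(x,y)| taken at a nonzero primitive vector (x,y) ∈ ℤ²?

descent: ρ → (4,2,-4)  [lands on river]
river: ρ → (-4,6,2)
river: ρ → (2,6,-4)
river: ρ → (-4,2,4)
river: ρ → (4,6,-2)
river: ρ → (-2,6,4)
closes: descent 1, river 6
min |a| on river = 2

2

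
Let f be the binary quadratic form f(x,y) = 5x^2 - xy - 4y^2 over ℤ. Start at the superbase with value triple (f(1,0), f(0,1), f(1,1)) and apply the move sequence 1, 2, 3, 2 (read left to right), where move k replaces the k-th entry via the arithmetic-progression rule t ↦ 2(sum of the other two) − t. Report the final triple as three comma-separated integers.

start (5,-4,0) = (f(1,0),f(0,1),f(1,1))
replace slot 1: 2·((-4)+0) − 5 = -13 → (-13,-4,0)
replace slot 2: 2·((-13)+0) − (-4) = -22 → (-13,-22,0)
replace slot 3: 2·((-13)+(-22)) − 0 = -70 → (-13,-22,-70)
replace slot 2: 2·((-13)+(-70)) − (-22) = -144 → (-13,-144,-70)

-13,-144,-70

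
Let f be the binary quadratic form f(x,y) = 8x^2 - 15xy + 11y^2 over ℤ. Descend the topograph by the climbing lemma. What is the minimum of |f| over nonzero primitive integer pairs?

translate: b→1 (≡-15 mod 16), so (8,-15,11)→(8,1,4)
flip: (8,1,4)→(4,-1,8)
reduced (well bottom): (4,-1,8) with a≤c, −a<b≤a
well minimum = a = 4

4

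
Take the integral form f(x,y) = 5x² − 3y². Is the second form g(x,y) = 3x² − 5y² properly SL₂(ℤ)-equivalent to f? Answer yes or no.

D₁ = 60, D₂ = 60
river cycle of f (length 2): (-3, 6, 2), (2, 6, -3)
river cycle of g (length 2): (3, 6, -2), (-2, 6, 3)
cycles differ ⇒ inequivalent

no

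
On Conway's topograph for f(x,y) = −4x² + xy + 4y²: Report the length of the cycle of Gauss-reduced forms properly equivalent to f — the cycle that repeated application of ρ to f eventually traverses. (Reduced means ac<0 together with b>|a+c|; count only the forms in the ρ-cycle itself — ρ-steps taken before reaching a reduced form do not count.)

D = 65, ⌊√D⌋ = 8
river: ρ → (4,7,-1)
river: ρ → (-1,7,4)
river: ρ → (4,1,-4)
river: ρ → (-4,7,1)
river: ρ → (1,7,-4)
river: ρ → (-4,1,4)
ρ-cycle length = 6 (tail of 0 descent steps not counted)

6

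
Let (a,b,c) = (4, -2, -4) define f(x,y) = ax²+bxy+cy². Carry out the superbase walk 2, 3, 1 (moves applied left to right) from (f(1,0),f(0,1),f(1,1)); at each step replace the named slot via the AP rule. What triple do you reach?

start (4,-4,-2) = (f(1,0),f(0,1),f(1,1))
replace slot 2: 2·(4+(-2)) − (-4) = 8 → (4,8,-2)
replace slot 3: 2·(4+8) − (-2) = 26 → (4,8,26)
replace slot 1: 2·(8+26) − 4 = 64 → (64,8,26)

64,8,26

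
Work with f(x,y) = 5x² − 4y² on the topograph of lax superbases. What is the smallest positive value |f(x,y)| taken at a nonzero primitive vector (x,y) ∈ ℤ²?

descent: ρ → (-4,8,1)  [lands on river]
river: ρ → (1,8,-4)
closes: descent 1, river 2
min |a| on river = 1

1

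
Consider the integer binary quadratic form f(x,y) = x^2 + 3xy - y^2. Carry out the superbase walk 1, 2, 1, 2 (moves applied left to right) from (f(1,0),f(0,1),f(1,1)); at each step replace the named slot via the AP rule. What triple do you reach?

start (1,-1,3) = (f(1,0),f(0,1),f(1,1))
replace slot 1: 2·((-1)+3) − 1 = 3 → (3,-1,3)
replace slot 2: 2·(3+3) − (-1) = 13 → (3,13,3)
replace slot 1: 2·(13+3) − 3 = 29 → (29,13,3)
replace slot 2: 2·(29+3) − 13 = 51 → (29,51,3)

29,51,3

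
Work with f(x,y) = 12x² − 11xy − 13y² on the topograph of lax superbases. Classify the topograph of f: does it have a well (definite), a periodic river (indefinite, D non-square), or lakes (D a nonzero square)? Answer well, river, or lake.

D = b²−4ac = (-11)² − 4·12·(-13) = 745
D > 0 non-square ⇒ indefinite ⇒ periodic river

river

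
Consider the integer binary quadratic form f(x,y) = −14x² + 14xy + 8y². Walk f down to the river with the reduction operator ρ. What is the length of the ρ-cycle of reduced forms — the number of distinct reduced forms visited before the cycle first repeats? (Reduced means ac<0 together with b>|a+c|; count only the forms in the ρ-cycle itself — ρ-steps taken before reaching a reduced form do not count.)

D = 644, ⌊√D⌋ = 25
river: ρ → (8,18,-10)
river: ρ → (-10,22,4)
river: ρ → (4,18,-20)
river: ρ → (-20,22,2)
river: ρ → (2,22,-20)
river: ρ → (-20,18,4)
river: ρ → (4,22,-10)
river: ρ → (-10,18,8)
river: ρ → (8,14,-14)
river: ρ → (-14,14,8)
ρ-cycle length = 10 (tail of 0 descent steps not counted)

10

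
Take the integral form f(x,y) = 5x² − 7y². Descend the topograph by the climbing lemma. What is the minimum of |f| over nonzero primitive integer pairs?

descent: ρ → (-7,0,5)
descent: ρ → (5,10,-2)  [lands on river]
river: ρ → (-2,10,5)
closes: descent 2, river 2
min |a| on river = 2

2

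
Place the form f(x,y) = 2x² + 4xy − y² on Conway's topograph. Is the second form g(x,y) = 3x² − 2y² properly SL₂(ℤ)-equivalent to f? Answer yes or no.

D₁ = 24, D₂ = 24
river cycle of f (length 2): (-1, 4, 2), (2, 4, -1)
river cycle of g (length 2): (-2, 4, 1), (1, 4, -2)
cycles differ ⇒ inequivalent

no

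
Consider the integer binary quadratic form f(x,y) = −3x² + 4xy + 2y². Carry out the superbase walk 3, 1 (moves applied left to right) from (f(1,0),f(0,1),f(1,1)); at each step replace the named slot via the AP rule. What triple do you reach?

start (-3,2,3) = (f(1,0),f(0,1),f(1,1))
replace slot 3: 2·((-3)+2) − 3 = -5 → (-3,2,-5)
replace slot 1: 2·(2+(-5)) − (-3) = -3 → (-3,2,-5)

-3,2,-5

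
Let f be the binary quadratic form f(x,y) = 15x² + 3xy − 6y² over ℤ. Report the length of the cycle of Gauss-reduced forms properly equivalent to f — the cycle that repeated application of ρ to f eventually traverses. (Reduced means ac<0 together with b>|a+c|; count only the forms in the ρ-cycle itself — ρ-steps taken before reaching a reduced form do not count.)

D = 369, ⌊√D⌋ = 19
descent: ρ → (-6,9,12)  [lands on river]
river: ρ → (12,15,-3)
river: ρ → (-3,15,12)
river: ρ → (12,9,-6)
river: ρ → (-6,15,6)
river: ρ → (6,9,-12)
river: ρ → (-12,15,3)
river: ρ → (3,15,-12)
river: ρ → (-12,9,6)
river: ρ → (6,15,-6)
ρ-cycle length = 10 (tail of 1 descent step not counted)

10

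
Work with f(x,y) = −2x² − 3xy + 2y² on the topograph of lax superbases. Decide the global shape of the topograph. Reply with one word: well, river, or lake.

D = b²−4ac = (-3)² − 4·(-2)·2 = 25
D = 5² is a perfect square ⇒ form factors over ℤ ⇒ lakes

lake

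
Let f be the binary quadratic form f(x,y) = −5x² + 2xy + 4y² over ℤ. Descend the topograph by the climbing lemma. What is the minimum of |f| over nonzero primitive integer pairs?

river: ρ → (4,6,-3)
river: ρ → (-3,6,4)
river: ρ → (4,2,-5)
river: ρ → (-5,8,1)
river: ρ → (1,8,-5)
river: ρ → (-5,2,4)
closes: descent 0, river 6
min |a| on river = 1

1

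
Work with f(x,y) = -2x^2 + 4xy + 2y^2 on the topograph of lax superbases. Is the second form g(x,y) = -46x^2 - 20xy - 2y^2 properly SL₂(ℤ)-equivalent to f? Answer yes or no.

D₁ = 32, D₂ = 32
river cycle of f (length 2): (2, 4, -2), (-2, 4, 2)
river cycle of g (length 2): (-2, 4, 2), (2, 4, -2)
cycles coincide ⇒ equivalent

yes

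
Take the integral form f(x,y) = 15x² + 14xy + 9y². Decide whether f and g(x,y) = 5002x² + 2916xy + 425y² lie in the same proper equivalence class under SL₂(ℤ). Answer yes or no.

D₁ = -344, D₂ = -344
f: flip: (15,14,9)→(9,-14,15)
f: translate: b→4 (≡-14 mod 18), so (9,-14,15)→(9,4,10)
f: reduced (well bottom): (9,4,10) with a≤c, −a<b≤a
g: flip: (5002,2916,425)→(425,-2916,5002)
g: translate: b→-366 (≡-2916 mod 850), so (425,-2916,5002)→(425,-366,79)
g: flip: (425,-366,79)→(79,366,425)
g: translate: b→50 (≡366 mod 158), so (79,366,425)→(79,50,9)
g: flip: (79,50,9)→(9,-50,79)
g: translate: b→4 (≡-50 mod 18), so (9,-50,79)→(9,4,10)
g: reduced (well bottom): (9,4,10) with a≤c, −a<b≤a
reduced forms (9, 4, 10) vs (9, 4, 10) ⇒ equivalent

yes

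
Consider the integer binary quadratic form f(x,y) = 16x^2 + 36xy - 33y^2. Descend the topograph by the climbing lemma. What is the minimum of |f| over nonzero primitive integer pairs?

river: ρ → (-33,30,19)
river: ρ → (19,46,-17)
river: ρ → (-17,56,4)
river: ρ → (4,56,-17)
river: ρ → (-17,46,19)
river: ρ → (19,30,-33)
river: ρ → (-33,36,16)
river: ρ → (16,28,-41)
river: ρ → (-41,54,3)
river: ρ → (3,54,-41)
river: ρ → (-41,28,16)
river: ρ → (16,36,-33)
closes: descent 0, river 12
min |a| on river = 3

3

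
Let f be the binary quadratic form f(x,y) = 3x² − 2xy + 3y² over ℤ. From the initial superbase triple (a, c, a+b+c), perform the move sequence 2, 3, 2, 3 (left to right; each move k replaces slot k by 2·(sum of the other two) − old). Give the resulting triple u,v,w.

start (3,3,4) = (f(1,0),f(0,1),f(1,1))
replace slot 2: 2·(3+4) − 3 = 11 → (3,11,4)
replace slot 3: 2·(3+11) − 4 = 24 → (3,11,24)
replace slot 2: 2·(3+24) − 11 = 43 → (3,43,24)
replace slot 3: 2·(3+43) − 24 = 68 → (3,43,68)

3,43,68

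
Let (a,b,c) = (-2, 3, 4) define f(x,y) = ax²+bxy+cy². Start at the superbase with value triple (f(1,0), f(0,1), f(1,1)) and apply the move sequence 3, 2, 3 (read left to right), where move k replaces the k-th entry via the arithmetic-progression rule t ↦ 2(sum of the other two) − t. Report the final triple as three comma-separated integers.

start (-2,4,5) = (f(1,0),f(0,1),f(1,1))
replace slot 3: 2·((-2)+4) − 5 = -1 → (-2,4,-1)
replace slot 2: 2·((-2)+(-1)) − 4 = -10 → (-2,-10,-1)
replace slot 3: 2·((-2)+(-10)) − (-1) = -23 → (-2,-10,-23)

-2,-10,-23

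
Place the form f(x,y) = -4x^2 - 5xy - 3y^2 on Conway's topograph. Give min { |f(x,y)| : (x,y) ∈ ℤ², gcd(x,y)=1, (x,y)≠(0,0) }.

translate: b→-3 (≡5 mod 8), so (4,5,3)→(4,-3,2)
flip: (4,-3,2)→(2,3,4)
translate: b→-1 (≡3 mod 4), so (2,3,4)→(2,-1,3)
reduced (well bottom): (2,-1,3) with a≤c, −a<b≤a
well minimum |f| = |-2| = 2 (negative-definite)

2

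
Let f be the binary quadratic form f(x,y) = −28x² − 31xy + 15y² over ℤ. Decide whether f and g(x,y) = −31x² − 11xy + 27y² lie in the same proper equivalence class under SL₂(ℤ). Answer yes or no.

D₁ = 2641, D₂ = 3469
discriminants differ ⇒ not SL₂(ℤ)-equivalent

no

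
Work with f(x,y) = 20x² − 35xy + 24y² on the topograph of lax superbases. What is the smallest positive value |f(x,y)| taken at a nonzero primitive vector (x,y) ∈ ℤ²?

translate: b→5 (≡-35 mod 40), so (20,-35,24)→(20,5,9)
flip: (20,5,9)→(9,-5,20)
reduced (well bottom): (9,-5,20) with a≤c, −a<b≤a
well minimum = a = 9

9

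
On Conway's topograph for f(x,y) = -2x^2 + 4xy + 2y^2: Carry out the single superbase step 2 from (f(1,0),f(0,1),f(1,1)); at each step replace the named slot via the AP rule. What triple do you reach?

start (-2,2,4) = (f(1,0),f(0,1),f(1,1))
replace slot 2: 2·((-2)+4) − 2 = 2 → (-2,2,4)

-2,2,4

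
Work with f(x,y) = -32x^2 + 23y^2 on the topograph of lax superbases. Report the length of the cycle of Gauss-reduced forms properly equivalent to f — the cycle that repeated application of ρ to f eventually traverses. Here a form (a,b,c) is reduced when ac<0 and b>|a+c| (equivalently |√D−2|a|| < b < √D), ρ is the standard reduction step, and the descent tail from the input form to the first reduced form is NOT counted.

D = 2944, ⌊√D⌋ = 54
descent: ρ → (23,46,-9)  [lands on river]
river: ρ → (-9,44,28)
river: ρ → (28,12,-25)
river: ρ → (-25,38,15)
river: ρ → (15,52,-4)
river: ρ → (-4,52,15)
river: ρ → (15,38,-25)
river: ρ → (-25,12,28)
river: ρ → (28,44,-9)
river: ρ → (-9,46,23)
ρ-cycle length = 10 (tail of 1 descent step not counted)

10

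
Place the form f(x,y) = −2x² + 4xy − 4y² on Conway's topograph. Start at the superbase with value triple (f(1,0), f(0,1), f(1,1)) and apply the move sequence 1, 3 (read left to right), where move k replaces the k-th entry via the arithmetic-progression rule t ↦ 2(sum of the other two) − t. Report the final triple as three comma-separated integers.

start (-2,-4,-2) = (f(1,0),f(0,1),f(1,1))
replace slot 1: 2·((-4)+(-2)) − (-2) = -10 → (-10,-4,-2)
replace slot 3: 2·((-10)+(-4)) − (-2) = -26 → (-10,-4,-26)

-10,-4,-26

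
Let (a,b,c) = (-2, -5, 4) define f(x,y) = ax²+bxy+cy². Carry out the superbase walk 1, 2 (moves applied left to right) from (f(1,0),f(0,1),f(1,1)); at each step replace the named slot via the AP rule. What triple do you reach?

start (-2,4,-3) = (f(1,0),f(0,1),f(1,1))
replace slot 1: 2·(4+(-3)) − (-2) = 4 → (4,4,-3)
replace slot 2: 2·(4+(-3)) − 4 = -2 → (4,-2,-3)

4,-2,-3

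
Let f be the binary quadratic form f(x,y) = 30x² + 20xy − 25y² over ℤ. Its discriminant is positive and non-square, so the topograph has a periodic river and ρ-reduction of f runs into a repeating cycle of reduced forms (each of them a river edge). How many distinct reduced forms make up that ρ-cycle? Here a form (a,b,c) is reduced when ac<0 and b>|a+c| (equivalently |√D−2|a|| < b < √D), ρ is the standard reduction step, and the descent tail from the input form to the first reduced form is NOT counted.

D = 3400, ⌊√D⌋ = 58
river: ρ → (-25,30,25)
river: ρ → (25,20,-30)
river: ρ → (-30,40,15)
river: ρ → (15,50,-15)
river: ρ → (-15,40,30)
river: ρ → (30,20,-25)
ρ-cycle length = 6 (tail of 0 descent steps not counted)

6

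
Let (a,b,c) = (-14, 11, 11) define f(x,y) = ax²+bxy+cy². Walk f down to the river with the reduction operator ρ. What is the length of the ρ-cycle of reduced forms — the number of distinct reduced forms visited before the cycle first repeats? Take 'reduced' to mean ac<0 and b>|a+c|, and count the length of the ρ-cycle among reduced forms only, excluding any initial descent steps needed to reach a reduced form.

D = 737, ⌊√D⌋ = 27
river: ρ → (11,11,-14)
river: ρ → (-14,17,8)
river: ρ → (8,15,-16)
river: ρ → (-16,17,7)
river: ρ → (7,25,-4)
river: ρ → (-4,23,13)
river: ρ → (13,3,-14)
river: ρ → (-14,25,2)
river: ρ → (2,27,-1)
river: ρ → (-1,27,2)
river: ρ → (2,25,-14)
river: ρ → (-14,3,13)
river: ρ → (13,23,-4)
river: ρ → (-4,25,7)
river: ρ → (7,17,-16)
river: ρ → (-16,15,8)
river: ρ → (8,17,-14)
river: ρ → (-14,11,11)
ρ-cycle length = 18 (tail of 0 descent steps not counted)

18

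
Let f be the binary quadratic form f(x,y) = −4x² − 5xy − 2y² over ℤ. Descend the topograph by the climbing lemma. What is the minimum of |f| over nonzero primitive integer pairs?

translate: b→-3 (≡5 mod 8), so (4,5,2)→(4,-3,1)
flip: (4,-3,1)→(1,3,4)
translate: b→1 (≡3 mod 2), so (1,3,4)→(1,1,2)
reduced (well bottom): (1,1,2) with a≤c, −a<b≤a
well minimum |f| = |-1| = 1 (negative-definite)

1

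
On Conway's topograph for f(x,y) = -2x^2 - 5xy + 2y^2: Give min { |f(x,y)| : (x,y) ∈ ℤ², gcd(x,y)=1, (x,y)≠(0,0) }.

descent: ρ → (2,5,-2)  [lands on river]
river: ρ → (-2,3,4)
river: ρ → (4,5,-1)
river: ρ → (-1,5,4)
river: ρ → (4,3,-2)
river: ρ → (-2,5,2)
river: ρ → (2,3,-4)
river: ρ → (-4,5,1)
river: ρ → (1,5,-4)
river: ρ → (-4,3,2)
closes: descent 1, river 10
min |a| on river = 1

1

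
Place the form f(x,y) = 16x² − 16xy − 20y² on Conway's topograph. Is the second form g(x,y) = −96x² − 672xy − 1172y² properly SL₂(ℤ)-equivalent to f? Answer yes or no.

D₁ = 1536, D₂ = 1536
river cycle of f (length 4): (-20, 16, 16), (16, 16, -20), (-20, 24, 12), (12, 24, -20)
river cycle of g (length 4): (-20, 24, 12), (12, 24, -20), (-20, 16, 16), (16, 16, -20)
cycles coincide ⇒ equivalent

yes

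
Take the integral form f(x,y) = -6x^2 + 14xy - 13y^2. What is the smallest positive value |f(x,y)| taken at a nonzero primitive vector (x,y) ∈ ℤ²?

translate: b→-2 (≡-14 mod 12), so (6,-14,13)→(6,-2,5)
flip: (6,-2,5)→(5,2,6)
reduced (well bottom): (5,2,6) with a≤c, −a<b≤a
well minimum |f| = |-5| = 5 (negative-definite)

5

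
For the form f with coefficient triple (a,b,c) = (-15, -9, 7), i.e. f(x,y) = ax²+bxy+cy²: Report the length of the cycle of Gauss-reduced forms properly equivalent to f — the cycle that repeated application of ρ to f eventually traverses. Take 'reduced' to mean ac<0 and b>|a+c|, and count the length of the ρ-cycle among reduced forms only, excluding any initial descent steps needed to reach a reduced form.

D = 501, ⌊√D⌋ = 22
descent: ρ → (7,9,-15)  [lands on river]
river: ρ → (-15,21,1)
river: ρ → (1,21,-15)
river: ρ → (-15,9,7)
river: ρ → (7,19,-5)
river: ρ → (-5,21,3)
river: ρ → (3,21,-5)
river: ρ → (-5,19,7)
ρ-cycle length = 8 (tail of 1 descent step not counted)

8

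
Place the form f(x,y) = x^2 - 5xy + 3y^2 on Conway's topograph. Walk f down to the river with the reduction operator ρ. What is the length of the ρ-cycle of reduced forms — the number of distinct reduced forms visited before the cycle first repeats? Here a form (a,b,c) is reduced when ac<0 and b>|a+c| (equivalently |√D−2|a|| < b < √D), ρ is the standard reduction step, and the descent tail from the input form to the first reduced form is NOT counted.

D = 13, ⌊√D⌋ = 3
descent: ρ → (3,-1,-1)
descent: ρ → (-1,3,1)  [lands on river]
river: ρ → (1,3,-1)
ρ-cycle length = 2 (tail of 2 descent steps not counted)

2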